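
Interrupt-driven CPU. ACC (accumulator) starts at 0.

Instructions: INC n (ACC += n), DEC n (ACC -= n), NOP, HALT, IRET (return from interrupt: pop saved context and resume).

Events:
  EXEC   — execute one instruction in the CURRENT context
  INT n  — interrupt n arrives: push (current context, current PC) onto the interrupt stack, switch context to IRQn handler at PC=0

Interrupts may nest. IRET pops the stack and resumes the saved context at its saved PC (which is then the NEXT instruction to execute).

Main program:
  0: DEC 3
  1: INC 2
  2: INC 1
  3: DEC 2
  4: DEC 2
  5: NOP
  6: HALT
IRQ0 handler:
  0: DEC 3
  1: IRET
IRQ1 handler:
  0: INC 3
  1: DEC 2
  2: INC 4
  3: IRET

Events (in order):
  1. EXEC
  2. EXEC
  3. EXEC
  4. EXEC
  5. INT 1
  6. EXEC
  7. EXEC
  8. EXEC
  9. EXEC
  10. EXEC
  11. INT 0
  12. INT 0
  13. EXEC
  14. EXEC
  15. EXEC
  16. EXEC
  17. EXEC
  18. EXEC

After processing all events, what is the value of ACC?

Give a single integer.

Answer: -5

Derivation:
Event 1 (EXEC): [MAIN] PC=0: DEC 3 -> ACC=-3
Event 2 (EXEC): [MAIN] PC=1: INC 2 -> ACC=-1
Event 3 (EXEC): [MAIN] PC=2: INC 1 -> ACC=0
Event 4 (EXEC): [MAIN] PC=3: DEC 2 -> ACC=-2
Event 5 (INT 1): INT 1 arrives: push (MAIN, PC=4), enter IRQ1 at PC=0 (depth now 1)
Event 6 (EXEC): [IRQ1] PC=0: INC 3 -> ACC=1
Event 7 (EXEC): [IRQ1] PC=1: DEC 2 -> ACC=-1
Event 8 (EXEC): [IRQ1] PC=2: INC 4 -> ACC=3
Event 9 (EXEC): [IRQ1] PC=3: IRET -> resume MAIN at PC=4 (depth now 0)
Event 10 (EXEC): [MAIN] PC=4: DEC 2 -> ACC=1
Event 11 (INT 0): INT 0 arrives: push (MAIN, PC=5), enter IRQ0 at PC=0 (depth now 1)
Event 12 (INT 0): INT 0 arrives: push (IRQ0, PC=0), enter IRQ0 at PC=0 (depth now 2)
Event 13 (EXEC): [IRQ0] PC=0: DEC 3 -> ACC=-2
Event 14 (EXEC): [IRQ0] PC=1: IRET -> resume IRQ0 at PC=0 (depth now 1)
Event 15 (EXEC): [IRQ0] PC=0: DEC 3 -> ACC=-5
Event 16 (EXEC): [IRQ0] PC=1: IRET -> resume MAIN at PC=5 (depth now 0)
Event 17 (EXEC): [MAIN] PC=5: NOP
Event 18 (EXEC): [MAIN] PC=6: HALT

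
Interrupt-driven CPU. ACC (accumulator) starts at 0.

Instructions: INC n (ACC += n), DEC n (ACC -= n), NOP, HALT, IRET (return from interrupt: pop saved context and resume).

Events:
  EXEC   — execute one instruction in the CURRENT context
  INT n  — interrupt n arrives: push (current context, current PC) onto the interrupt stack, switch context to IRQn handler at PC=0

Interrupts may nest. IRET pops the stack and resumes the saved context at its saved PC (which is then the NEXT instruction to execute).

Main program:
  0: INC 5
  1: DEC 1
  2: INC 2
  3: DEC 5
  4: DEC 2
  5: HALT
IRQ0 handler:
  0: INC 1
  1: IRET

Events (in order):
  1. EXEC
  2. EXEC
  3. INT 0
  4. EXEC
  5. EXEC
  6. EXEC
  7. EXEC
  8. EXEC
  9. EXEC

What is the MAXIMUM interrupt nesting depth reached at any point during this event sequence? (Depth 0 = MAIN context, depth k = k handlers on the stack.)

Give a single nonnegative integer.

Event 1 (EXEC): [MAIN] PC=0: INC 5 -> ACC=5 [depth=0]
Event 2 (EXEC): [MAIN] PC=1: DEC 1 -> ACC=4 [depth=0]
Event 3 (INT 0): INT 0 arrives: push (MAIN, PC=2), enter IRQ0 at PC=0 (depth now 1) [depth=1]
Event 4 (EXEC): [IRQ0] PC=0: INC 1 -> ACC=5 [depth=1]
Event 5 (EXEC): [IRQ0] PC=1: IRET -> resume MAIN at PC=2 (depth now 0) [depth=0]
Event 6 (EXEC): [MAIN] PC=2: INC 2 -> ACC=7 [depth=0]
Event 7 (EXEC): [MAIN] PC=3: DEC 5 -> ACC=2 [depth=0]
Event 8 (EXEC): [MAIN] PC=4: DEC 2 -> ACC=0 [depth=0]
Event 9 (EXEC): [MAIN] PC=5: HALT [depth=0]
Max depth observed: 1

Answer: 1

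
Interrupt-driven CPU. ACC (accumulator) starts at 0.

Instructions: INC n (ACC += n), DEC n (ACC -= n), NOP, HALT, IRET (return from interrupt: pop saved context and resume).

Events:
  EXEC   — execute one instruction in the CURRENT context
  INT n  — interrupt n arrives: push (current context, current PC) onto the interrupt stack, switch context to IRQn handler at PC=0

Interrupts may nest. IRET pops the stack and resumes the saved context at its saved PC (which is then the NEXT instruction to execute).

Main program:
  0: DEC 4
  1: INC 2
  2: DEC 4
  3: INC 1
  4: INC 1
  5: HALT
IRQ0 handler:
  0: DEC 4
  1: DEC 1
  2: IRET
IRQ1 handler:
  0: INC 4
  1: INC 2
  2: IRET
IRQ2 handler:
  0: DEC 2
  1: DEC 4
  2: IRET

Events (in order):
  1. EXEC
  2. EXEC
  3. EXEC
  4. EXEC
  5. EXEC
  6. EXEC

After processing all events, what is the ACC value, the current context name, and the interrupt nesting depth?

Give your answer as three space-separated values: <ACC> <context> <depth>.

Event 1 (EXEC): [MAIN] PC=0: DEC 4 -> ACC=-4
Event 2 (EXEC): [MAIN] PC=1: INC 2 -> ACC=-2
Event 3 (EXEC): [MAIN] PC=2: DEC 4 -> ACC=-6
Event 4 (EXEC): [MAIN] PC=3: INC 1 -> ACC=-5
Event 5 (EXEC): [MAIN] PC=4: INC 1 -> ACC=-4
Event 6 (EXEC): [MAIN] PC=5: HALT

Answer: -4 MAIN 0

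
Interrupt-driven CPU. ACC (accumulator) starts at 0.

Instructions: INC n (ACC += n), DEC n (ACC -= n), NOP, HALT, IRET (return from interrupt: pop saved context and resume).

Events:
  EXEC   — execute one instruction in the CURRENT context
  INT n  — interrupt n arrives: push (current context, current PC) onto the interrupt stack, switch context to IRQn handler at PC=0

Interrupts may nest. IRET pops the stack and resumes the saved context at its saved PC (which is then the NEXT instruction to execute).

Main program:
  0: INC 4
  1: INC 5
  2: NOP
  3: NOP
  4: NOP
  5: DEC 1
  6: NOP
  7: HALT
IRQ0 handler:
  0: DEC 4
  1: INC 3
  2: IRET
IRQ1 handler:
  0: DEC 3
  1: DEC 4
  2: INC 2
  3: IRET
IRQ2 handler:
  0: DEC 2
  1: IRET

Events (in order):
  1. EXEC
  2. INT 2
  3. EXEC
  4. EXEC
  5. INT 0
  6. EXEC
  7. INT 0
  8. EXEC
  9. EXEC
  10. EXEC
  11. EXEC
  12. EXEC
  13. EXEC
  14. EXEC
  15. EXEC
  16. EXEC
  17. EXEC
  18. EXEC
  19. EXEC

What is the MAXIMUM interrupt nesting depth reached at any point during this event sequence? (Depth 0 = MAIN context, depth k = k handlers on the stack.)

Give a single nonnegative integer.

Answer: 2

Derivation:
Event 1 (EXEC): [MAIN] PC=0: INC 4 -> ACC=4 [depth=0]
Event 2 (INT 2): INT 2 arrives: push (MAIN, PC=1), enter IRQ2 at PC=0 (depth now 1) [depth=1]
Event 3 (EXEC): [IRQ2] PC=0: DEC 2 -> ACC=2 [depth=1]
Event 4 (EXEC): [IRQ2] PC=1: IRET -> resume MAIN at PC=1 (depth now 0) [depth=0]
Event 5 (INT 0): INT 0 arrives: push (MAIN, PC=1), enter IRQ0 at PC=0 (depth now 1) [depth=1]
Event 6 (EXEC): [IRQ0] PC=0: DEC 4 -> ACC=-2 [depth=1]
Event 7 (INT 0): INT 0 arrives: push (IRQ0, PC=1), enter IRQ0 at PC=0 (depth now 2) [depth=2]
Event 8 (EXEC): [IRQ0] PC=0: DEC 4 -> ACC=-6 [depth=2]
Event 9 (EXEC): [IRQ0] PC=1: INC 3 -> ACC=-3 [depth=2]
Event 10 (EXEC): [IRQ0] PC=2: IRET -> resume IRQ0 at PC=1 (depth now 1) [depth=1]
Event 11 (EXEC): [IRQ0] PC=1: INC 3 -> ACC=0 [depth=1]
Event 12 (EXEC): [IRQ0] PC=2: IRET -> resume MAIN at PC=1 (depth now 0) [depth=0]
Event 13 (EXEC): [MAIN] PC=1: INC 5 -> ACC=5 [depth=0]
Event 14 (EXEC): [MAIN] PC=2: NOP [depth=0]
Event 15 (EXEC): [MAIN] PC=3: NOP [depth=0]
Event 16 (EXEC): [MAIN] PC=4: NOP [depth=0]
Event 17 (EXEC): [MAIN] PC=5: DEC 1 -> ACC=4 [depth=0]
Event 18 (EXEC): [MAIN] PC=6: NOP [depth=0]
Event 19 (EXEC): [MAIN] PC=7: HALT [depth=0]
Max depth observed: 2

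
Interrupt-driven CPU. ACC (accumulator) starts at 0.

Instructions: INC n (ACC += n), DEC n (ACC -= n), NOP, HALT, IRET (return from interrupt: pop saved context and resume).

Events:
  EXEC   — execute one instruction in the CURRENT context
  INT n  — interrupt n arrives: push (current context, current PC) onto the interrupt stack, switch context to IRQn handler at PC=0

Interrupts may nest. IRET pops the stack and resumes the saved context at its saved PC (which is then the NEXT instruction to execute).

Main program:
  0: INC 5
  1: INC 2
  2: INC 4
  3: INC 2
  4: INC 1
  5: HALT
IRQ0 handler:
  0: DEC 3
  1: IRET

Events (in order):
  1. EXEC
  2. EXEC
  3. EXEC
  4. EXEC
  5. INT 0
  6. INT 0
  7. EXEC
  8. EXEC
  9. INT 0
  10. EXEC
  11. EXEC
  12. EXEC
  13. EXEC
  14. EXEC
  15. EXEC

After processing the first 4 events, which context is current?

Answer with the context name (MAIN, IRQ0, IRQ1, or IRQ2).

Answer: MAIN

Derivation:
Event 1 (EXEC): [MAIN] PC=0: INC 5 -> ACC=5
Event 2 (EXEC): [MAIN] PC=1: INC 2 -> ACC=7
Event 3 (EXEC): [MAIN] PC=2: INC 4 -> ACC=11
Event 4 (EXEC): [MAIN] PC=3: INC 2 -> ACC=13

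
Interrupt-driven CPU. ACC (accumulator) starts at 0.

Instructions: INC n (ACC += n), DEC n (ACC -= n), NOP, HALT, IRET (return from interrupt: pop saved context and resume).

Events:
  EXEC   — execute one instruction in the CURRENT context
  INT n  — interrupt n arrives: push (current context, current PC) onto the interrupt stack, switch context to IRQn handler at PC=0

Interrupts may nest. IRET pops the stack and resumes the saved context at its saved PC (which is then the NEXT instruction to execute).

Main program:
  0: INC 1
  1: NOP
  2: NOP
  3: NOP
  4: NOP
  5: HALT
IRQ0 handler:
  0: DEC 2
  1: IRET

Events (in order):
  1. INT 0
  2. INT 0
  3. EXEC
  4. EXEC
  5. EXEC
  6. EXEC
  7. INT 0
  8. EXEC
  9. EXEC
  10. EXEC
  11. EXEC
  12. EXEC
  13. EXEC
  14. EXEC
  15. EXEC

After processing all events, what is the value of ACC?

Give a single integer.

Answer: -5

Derivation:
Event 1 (INT 0): INT 0 arrives: push (MAIN, PC=0), enter IRQ0 at PC=0 (depth now 1)
Event 2 (INT 0): INT 0 arrives: push (IRQ0, PC=0), enter IRQ0 at PC=0 (depth now 2)
Event 3 (EXEC): [IRQ0] PC=0: DEC 2 -> ACC=-2
Event 4 (EXEC): [IRQ0] PC=1: IRET -> resume IRQ0 at PC=0 (depth now 1)
Event 5 (EXEC): [IRQ0] PC=0: DEC 2 -> ACC=-4
Event 6 (EXEC): [IRQ0] PC=1: IRET -> resume MAIN at PC=0 (depth now 0)
Event 7 (INT 0): INT 0 arrives: push (MAIN, PC=0), enter IRQ0 at PC=0 (depth now 1)
Event 8 (EXEC): [IRQ0] PC=0: DEC 2 -> ACC=-6
Event 9 (EXEC): [IRQ0] PC=1: IRET -> resume MAIN at PC=0 (depth now 0)
Event 10 (EXEC): [MAIN] PC=0: INC 1 -> ACC=-5
Event 11 (EXEC): [MAIN] PC=1: NOP
Event 12 (EXEC): [MAIN] PC=2: NOP
Event 13 (EXEC): [MAIN] PC=3: NOP
Event 14 (EXEC): [MAIN] PC=4: NOP
Event 15 (EXEC): [MAIN] PC=5: HALT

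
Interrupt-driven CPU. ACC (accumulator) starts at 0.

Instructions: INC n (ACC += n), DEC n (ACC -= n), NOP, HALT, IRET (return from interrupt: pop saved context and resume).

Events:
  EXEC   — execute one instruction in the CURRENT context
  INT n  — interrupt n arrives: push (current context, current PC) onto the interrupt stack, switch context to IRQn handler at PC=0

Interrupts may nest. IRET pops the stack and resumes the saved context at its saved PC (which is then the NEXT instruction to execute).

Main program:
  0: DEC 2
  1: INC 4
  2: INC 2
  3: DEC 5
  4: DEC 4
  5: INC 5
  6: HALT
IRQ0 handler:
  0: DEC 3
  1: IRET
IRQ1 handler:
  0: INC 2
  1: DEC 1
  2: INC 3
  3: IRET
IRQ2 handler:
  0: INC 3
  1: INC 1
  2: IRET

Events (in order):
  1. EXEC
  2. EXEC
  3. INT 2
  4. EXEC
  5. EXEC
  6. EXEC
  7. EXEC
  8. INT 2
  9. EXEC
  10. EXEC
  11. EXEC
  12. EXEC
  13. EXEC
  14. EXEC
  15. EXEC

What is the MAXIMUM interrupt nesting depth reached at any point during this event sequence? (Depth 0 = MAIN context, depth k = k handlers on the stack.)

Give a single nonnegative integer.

Answer: 1

Derivation:
Event 1 (EXEC): [MAIN] PC=0: DEC 2 -> ACC=-2 [depth=0]
Event 2 (EXEC): [MAIN] PC=1: INC 4 -> ACC=2 [depth=0]
Event 3 (INT 2): INT 2 arrives: push (MAIN, PC=2), enter IRQ2 at PC=0 (depth now 1) [depth=1]
Event 4 (EXEC): [IRQ2] PC=0: INC 3 -> ACC=5 [depth=1]
Event 5 (EXEC): [IRQ2] PC=1: INC 1 -> ACC=6 [depth=1]
Event 6 (EXEC): [IRQ2] PC=2: IRET -> resume MAIN at PC=2 (depth now 0) [depth=0]
Event 7 (EXEC): [MAIN] PC=2: INC 2 -> ACC=8 [depth=0]
Event 8 (INT 2): INT 2 arrives: push (MAIN, PC=3), enter IRQ2 at PC=0 (depth now 1) [depth=1]
Event 9 (EXEC): [IRQ2] PC=0: INC 3 -> ACC=11 [depth=1]
Event 10 (EXEC): [IRQ2] PC=1: INC 1 -> ACC=12 [depth=1]
Event 11 (EXEC): [IRQ2] PC=2: IRET -> resume MAIN at PC=3 (depth now 0) [depth=0]
Event 12 (EXEC): [MAIN] PC=3: DEC 5 -> ACC=7 [depth=0]
Event 13 (EXEC): [MAIN] PC=4: DEC 4 -> ACC=3 [depth=0]
Event 14 (EXEC): [MAIN] PC=5: INC 5 -> ACC=8 [depth=0]
Event 15 (EXEC): [MAIN] PC=6: HALT [depth=0]
Max depth observed: 1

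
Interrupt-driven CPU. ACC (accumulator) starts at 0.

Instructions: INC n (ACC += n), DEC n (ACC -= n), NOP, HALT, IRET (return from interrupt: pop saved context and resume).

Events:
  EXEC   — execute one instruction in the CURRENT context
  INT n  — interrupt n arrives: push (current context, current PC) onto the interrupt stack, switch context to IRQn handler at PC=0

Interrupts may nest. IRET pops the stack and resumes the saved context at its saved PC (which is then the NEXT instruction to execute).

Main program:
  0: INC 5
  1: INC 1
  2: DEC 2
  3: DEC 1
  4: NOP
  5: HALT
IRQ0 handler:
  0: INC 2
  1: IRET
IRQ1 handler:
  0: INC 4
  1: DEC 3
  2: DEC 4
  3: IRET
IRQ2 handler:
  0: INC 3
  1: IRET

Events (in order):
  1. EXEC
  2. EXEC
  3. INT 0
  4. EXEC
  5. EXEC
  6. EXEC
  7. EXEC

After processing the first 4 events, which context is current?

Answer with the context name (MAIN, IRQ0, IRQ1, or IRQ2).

Event 1 (EXEC): [MAIN] PC=0: INC 5 -> ACC=5
Event 2 (EXEC): [MAIN] PC=1: INC 1 -> ACC=6
Event 3 (INT 0): INT 0 arrives: push (MAIN, PC=2), enter IRQ0 at PC=0 (depth now 1)
Event 4 (EXEC): [IRQ0] PC=0: INC 2 -> ACC=8

Answer: IRQ0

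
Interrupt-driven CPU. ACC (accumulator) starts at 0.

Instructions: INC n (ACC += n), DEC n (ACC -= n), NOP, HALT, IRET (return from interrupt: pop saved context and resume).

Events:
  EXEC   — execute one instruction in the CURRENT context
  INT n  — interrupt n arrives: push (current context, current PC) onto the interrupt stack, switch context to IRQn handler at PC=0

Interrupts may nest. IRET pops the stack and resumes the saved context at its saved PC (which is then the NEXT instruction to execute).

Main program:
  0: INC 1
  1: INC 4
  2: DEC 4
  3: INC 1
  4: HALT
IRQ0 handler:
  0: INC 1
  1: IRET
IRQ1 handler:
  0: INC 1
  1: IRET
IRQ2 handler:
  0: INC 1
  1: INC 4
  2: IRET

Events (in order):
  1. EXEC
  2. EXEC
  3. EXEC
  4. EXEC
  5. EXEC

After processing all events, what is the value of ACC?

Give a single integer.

Event 1 (EXEC): [MAIN] PC=0: INC 1 -> ACC=1
Event 2 (EXEC): [MAIN] PC=1: INC 4 -> ACC=5
Event 3 (EXEC): [MAIN] PC=2: DEC 4 -> ACC=1
Event 4 (EXEC): [MAIN] PC=3: INC 1 -> ACC=2
Event 5 (EXEC): [MAIN] PC=4: HALT

Answer: 2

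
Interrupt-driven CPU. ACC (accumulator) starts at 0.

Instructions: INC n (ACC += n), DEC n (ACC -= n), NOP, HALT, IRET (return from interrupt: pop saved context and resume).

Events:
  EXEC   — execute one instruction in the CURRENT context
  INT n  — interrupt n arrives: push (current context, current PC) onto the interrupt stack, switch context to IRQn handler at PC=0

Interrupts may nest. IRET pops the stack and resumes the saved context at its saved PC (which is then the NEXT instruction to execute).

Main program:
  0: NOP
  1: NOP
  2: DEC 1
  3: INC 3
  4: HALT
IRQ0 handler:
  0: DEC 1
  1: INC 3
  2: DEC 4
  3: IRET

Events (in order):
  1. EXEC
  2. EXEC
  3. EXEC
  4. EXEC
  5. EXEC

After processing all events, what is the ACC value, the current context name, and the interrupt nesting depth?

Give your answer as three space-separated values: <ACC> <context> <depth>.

Event 1 (EXEC): [MAIN] PC=0: NOP
Event 2 (EXEC): [MAIN] PC=1: NOP
Event 3 (EXEC): [MAIN] PC=2: DEC 1 -> ACC=-1
Event 4 (EXEC): [MAIN] PC=3: INC 3 -> ACC=2
Event 5 (EXEC): [MAIN] PC=4: HALT

Answer: 2 MAIN 0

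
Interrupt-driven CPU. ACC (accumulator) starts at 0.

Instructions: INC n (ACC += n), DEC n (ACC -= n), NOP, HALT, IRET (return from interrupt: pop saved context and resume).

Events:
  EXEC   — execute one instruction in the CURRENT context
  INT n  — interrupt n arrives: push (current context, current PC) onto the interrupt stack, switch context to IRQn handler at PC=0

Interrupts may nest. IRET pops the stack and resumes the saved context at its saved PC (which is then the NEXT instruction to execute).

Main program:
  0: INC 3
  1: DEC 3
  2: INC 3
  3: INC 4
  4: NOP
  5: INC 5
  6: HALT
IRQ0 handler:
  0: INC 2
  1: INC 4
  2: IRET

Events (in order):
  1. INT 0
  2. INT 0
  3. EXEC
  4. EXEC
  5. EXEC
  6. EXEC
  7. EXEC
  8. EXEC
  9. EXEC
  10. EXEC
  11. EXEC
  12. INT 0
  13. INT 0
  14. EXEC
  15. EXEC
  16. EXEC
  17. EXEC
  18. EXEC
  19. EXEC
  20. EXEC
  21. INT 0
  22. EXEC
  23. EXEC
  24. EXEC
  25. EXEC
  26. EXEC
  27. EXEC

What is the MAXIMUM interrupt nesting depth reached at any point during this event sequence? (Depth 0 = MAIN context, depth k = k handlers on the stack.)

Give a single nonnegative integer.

Event 1 (INT 0): INT 0 arrives: push (MAIN, PC=0), enter IRQ0 at PC=0 (depth now 1) [depth=1]
Event 2 (INT 0): INT 0 arrives: push (IRQ0, PC=0), enter IRQ0 at PC=0 (depth now 2) [depth=2]
Event 3 (EXEC): [IRQ0] PC=0: INC 2 -> ACC=2 [depth=2]
Event 4 (EXEC): [IRQ0] PC=1: INC 4 -> ACC=6 [depth=2]
Event 5 (EXEC): [IRQ0] PC=2: IRET -> resume IRQ0 at PC=0 (depth now 1) [depth=1]
Event 6 (EXEC): [IRQ0] PC=0: INC 2 -> ACC=8 [depth=1]
Event 7 (EXEC): [IRQ0] PC=1: INC 4 -> ACC=12 [depth=1]
Event 8 (EXEC): [IRQ0] PC=2: IRET -> resume MAIN at PC=0 (depth now 0) [depth=0]
Event 9 (EXEC): [MAIN] PC=0: INC 3 -> ACC=15 [depth=0]
Event 10 (EXEC): [MAIN] PC=1: DEC 3 -> ACC=12 [depth=0]
Event 11 (EXEC): [MAIN] PC=2: INC 3 -> ACC=15 [depth=0]
Event 12 (INT 0): INT 0 arrives: push (MAIN, PC=3), enter IRQ0 at PC=0 (depth now 1) [depth=1]
Event 13 (INT 0): INT 0 arrives: push (IRQ0, PC=0), enter IRQ0 at PC=0 (depth now 2) [depth=2]
Event 14 (EXEC): [IRQ0] PC=0: INC 2 -> ACC=17 [depth=2]
Event 15 (EXEC): [IRQ0] PC=1: INC 4 -> ACC=21 [depth=2]
Event 16 (EXEC): [IRQ0] PC=2: IRET -> resume IRQ0 at PC=0 (depth now 1) [depth=1]
Event 17 (EXEC): [IRQ0] PC=0: INC 2 -> ACC=23 [depth=1]
Event 18 (EXEC): [IRQ0] PC=1: INC 4 -> ACC=27 [depth=1]
Event 19 (EXEC): [IRQ0] PC=2: IRET -> resume MAIN at PC=3 (depth now 0) [depth=0]
Event 20 (EXEC): [MAIN] PC=3: INC 4 -> ACC=31 [depth=0]
Event 21 (INT 0): INT 0 arrives: push (MAIN, PC=4), enter IRQ0 at PC=0 (depth now 1) [depth=1]
Event 22 (EXEC): [IRQ0] PC=0: INC 2 -> ACC=33 [depth=1]
Event 23 (EXEC): [IRQ0] PC=1: INC 4 -> ACC=37 [depth=1]
Event 24 (EXEC): [IRQ0] PC=2: IRET -> resume MAIN at PC=4 (depth now 0) [depth=0]
Event 25 (EXEC): [MAIN] PC=4: NOP [depth=0]
Event 26 (EXEC): [MAIN] PC=5: INC 5 -> ACC=42 [depth=0]
Event 27 (EXEC): [MAIN] PC=6: HALT [depth=0]
Max depth observed: 2

Answer: 2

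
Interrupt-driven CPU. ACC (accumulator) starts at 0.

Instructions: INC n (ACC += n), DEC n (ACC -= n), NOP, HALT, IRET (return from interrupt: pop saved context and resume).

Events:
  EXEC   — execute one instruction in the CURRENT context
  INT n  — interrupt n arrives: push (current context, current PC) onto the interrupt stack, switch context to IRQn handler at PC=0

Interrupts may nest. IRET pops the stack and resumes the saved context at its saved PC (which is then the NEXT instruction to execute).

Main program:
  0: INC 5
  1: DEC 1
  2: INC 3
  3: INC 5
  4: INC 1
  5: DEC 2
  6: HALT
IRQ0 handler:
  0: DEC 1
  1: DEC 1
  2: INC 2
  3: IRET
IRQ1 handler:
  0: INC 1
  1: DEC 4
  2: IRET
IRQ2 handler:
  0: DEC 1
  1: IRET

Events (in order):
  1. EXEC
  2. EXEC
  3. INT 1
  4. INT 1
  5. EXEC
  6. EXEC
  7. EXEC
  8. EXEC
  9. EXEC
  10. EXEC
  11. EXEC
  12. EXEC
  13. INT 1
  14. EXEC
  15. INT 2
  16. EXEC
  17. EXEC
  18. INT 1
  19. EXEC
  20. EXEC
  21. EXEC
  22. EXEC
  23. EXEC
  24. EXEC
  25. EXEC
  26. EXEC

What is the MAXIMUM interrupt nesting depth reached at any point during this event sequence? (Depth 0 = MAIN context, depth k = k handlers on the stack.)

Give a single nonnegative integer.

Answer: 2

Derivation:
Event 1 (EXEC): [MAIN] PC=0: INC 5 -> ACC=5 [depth=0]
Event 2 (EXEC): [MAIN] PC=1: DEC 1 -> ACC=4 [depth=0]
Event 3 (INT 1): INT 1 arrives: push (MAIN, PC=2), enter IRQ1 at PC=0 (depth now 1) [depth=1]
Event 4 (INT 1): INT 1 arrives: push (IRQ1, PC=0), enter IRQ1 at PC=0 (depth now 2) [depth=2]
Event 5 (EXEC): [IRQ1] PC=0: INC 1 -> ACC=5 [depth=2]
Event 6 (EXEC): [IRQ1] PC=1: DEC 4 -> ACC=1 [depth=2]
Event 7 (EXEC): [IRQ1] PC=2: IRET -> resume IRQ1 at PC=0 (depth now 1) [depth=1]
Event 8 (EXEC): [IRQ1] PC=0: INC 1 -> ACC=2 [depth=1]
Event 9 (EXEC): [IRQ1] PC=1: DEC 4 -> ACC=-2 [depth=1]
Event 10 (EXEC): [IRQ1] PC=2: IRET -> resume MAIN at PC=2 (depth now 0) [depth=0]
Event 11 (EXEC): [MAIN] PC=2: INC 3 -> ACC=1 [depth=0]
Event 12 (EXEC): [MAIN] PC=3: INC 5 -> ACC=6 [depth=0]
Event 13 (INT 1): INT 1 arrives: push (MAIN, PC=4), enter IRQ1 at PC=0 (depth now 1) [depth=1]
Event 14 (EXEC): [IRQ1] PC=0: INC 1 -> ACC=7 [depth=1]
Event 15 (INT 2): INT 2 arrives: push (IRQ1, PC=1), enter IRQ2 at PC=0 (depth now 2) [depth=2]
Event 16 (EXEC): [IRQ2] PC=0: DEC 1 -> ACC=6 [depth=2]
Event 17 (EXEC): [IRQ2] PC=1: IRET -> resume IRQ1 at PC=1 (depth now 1) [depth=1]
Event 18 (INT 1): INT 1 arrives: push (IRQ1, PC=1), enter IRQ1 at PC=0 (depth now 2) [depth=2]
Event 19 (EXEC): [IRQ1] PC=0: INC 1 -> ACC=7 [depth=2]
Event 20 (EXEC): [IRQ1] PC=1: DEC 4 -> ACC=3 [depth=2]
Event 21 (EXEC): [IRQ1] PC=2: IRET -> resume IRQ1 at PC=1 (depth now 1) [depth=1]
Event 22 (EXEC): [IRQ1] PC=1: DEC 4 -> ACC=-1 [depth=1]
Event 23 (EXEC): [IRQ1] PC=2: IRET -> resume MAIN at PC=4 (depth now 0) [depth=0]
Event 24 (EXEC): [MAIN] PC=4: INC 1 -> ACC=0 [depth=0]
Event 25 (EXEC): [MAIN] PC=5: DEC 2 -> ACC=-2 [depth=0]
Event 26 (EXEC): [MAIN] PC=6: HALT [depth=0]
Max depth observed: 2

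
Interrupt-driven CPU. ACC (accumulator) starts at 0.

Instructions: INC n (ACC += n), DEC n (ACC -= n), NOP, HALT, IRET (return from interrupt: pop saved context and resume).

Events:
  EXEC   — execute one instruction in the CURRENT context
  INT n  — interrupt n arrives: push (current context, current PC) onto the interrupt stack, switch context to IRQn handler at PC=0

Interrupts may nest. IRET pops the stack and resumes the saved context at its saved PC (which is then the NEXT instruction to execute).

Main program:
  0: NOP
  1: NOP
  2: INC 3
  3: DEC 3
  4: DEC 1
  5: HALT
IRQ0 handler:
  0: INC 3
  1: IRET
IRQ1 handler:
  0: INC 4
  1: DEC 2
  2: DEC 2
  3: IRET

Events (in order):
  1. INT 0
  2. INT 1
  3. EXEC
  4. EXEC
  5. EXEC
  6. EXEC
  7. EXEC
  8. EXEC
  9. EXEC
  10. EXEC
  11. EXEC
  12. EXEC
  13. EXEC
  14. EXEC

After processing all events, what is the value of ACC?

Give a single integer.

Answer: 2

Derivation:
Event 1 (INT 0): INT 0 arrives: push (MAIN, PC=0), enter IRQ0 at PC=0 (depth now 1)
Event 2 (INT 1): INT 1 arrives: push (IRQ0, PC=0), enter IRQ1 at PC=0 (depth now 2)
Event 3 (EXEC): [IRQ1] PC=0: INC 4 -> ACC=4
Event 4 (EXEC): [IRQ1] PC=1: DEC 2 -> ACC=2
Event 5 (EXEC): [IRQ1] PC=2: DEC 2 -> ACC=0
Event 6 (EXEC): [IRQ1] PC=3: IRET -> resume IRQ0 at PC=0 (depth now 1)
Event 7 (EXEC): [IRQ0] PC=0: INC 3 -> ACC=3
Event 8 (EXEC): [IRQ0] PC=1: IRET -> resume MAIN at PC=0 (depth now 0)
Event 9 (EXEC): [MAIN] PC=0: NOP
Event 10 (EXEC): [MAIN] PC=1: NOP
Event 11 (EXEC): [MAIN] PC=2: INC 3 -> ACC=6
Event 12 (EXEC): [MAIN] PC=3: DEC 3 -> ACC=3
Event 13 (EXEC): [MAIN] PC=4: DEC 1 -> ACC=2
Event 14 (EXEC): [MAIN] PC=5: HALT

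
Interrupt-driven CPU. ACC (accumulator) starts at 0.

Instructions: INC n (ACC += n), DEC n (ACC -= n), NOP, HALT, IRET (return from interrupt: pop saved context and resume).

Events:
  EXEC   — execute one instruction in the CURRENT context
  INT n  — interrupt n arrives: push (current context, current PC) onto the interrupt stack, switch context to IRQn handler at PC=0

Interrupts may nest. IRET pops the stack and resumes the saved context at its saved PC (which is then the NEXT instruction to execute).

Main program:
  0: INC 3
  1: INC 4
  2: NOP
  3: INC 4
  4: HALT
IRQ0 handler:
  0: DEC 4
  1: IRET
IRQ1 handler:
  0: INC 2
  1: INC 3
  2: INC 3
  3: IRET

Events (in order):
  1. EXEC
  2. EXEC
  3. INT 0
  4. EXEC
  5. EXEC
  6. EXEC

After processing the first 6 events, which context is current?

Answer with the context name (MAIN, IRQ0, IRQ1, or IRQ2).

Event 1 (EXEC): [MAIN] PC=0: INC 3 -> ACC=3
Event 2 (EXEC): [MAIN] PC=1: INC 4 -> ACC=7
Event 3 (INT 0): INT 0 arrives: push (MAIN, PC=2), enter IRQ0 at PC=0 (depth now 1)
Event 4 (EXEC): [IRQ0] PC=0: DEC 4 -> ACC=3
Event 5 (EXEC): [IRQ0] PC=1: IRET -> resume MAIN at PC=2 (depth now 0)
Event 6 (EXEC): [MAIN] PC=2: NOP

Answer: MAIN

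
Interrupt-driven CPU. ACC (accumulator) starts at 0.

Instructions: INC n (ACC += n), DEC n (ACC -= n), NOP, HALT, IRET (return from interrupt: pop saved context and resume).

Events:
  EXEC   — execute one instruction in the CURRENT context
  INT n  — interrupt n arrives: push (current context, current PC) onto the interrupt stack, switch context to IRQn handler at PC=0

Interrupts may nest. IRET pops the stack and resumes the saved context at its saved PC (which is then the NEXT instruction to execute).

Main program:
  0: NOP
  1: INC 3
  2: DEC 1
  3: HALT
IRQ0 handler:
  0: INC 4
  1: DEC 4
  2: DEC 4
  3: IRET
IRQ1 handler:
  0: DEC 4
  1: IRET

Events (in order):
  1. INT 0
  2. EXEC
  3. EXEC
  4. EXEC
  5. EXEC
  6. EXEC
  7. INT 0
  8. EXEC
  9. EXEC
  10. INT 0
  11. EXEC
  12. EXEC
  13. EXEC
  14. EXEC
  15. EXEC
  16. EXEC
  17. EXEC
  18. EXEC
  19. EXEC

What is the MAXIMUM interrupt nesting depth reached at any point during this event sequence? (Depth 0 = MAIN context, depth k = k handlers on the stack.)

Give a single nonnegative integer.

Event 1 (INT 0): INT 0 arrives: push (MAIN, PC=0), enter IRQ0 at PC=0 (depth now 1) [depth=1]
Event 2 (EXEC): [IRQ0] PC=0: INC 4 -> ACC=4 [depth=1]
Event 3 (EXEC): [IRQ0] PC=1: DEC 4 -> ACC=0 [depth=1]
Event 4 (EXEC): [IRQ0] PC=2: DEC 4 -> ACC=-4 [depth=1]
Event 5 (EXEC): [IRQ0] PC=3: IRET -> resume MAIN at PC=0 (depth now 0) [depth=0]
Event 6 (EXEC): [MAIN] PC=0: NOP [depth=0]
Event 7 (INT 0): INT 0 arrives: push (MAIN, PC=1), enter IRQ0 at PC=0 (depth now 1) [depth=1]
Event 8 (EXEC): [IRQ0] PC=0: INC 4 -> ACC=0 [depth=1]
Event 9 (EXEC): [IRQ0] PC=1: DEC 4 -> ACC=-4 [depth=1]
Event 10 (INT 0): INT 0 arrives: push (IRQ0, PC=2), enter IRQ0 at PC=0 (depth now 2) [depth=2]
Event 11 (EXEC): [IRQ0] PC=0: INC 4 -> ACC=0 [depth=2]
Event 12 (EXEC): [IRQ0] PC=1: DEC 4 -> ACC=-4 [depth=2]
Event 13 (EXEC): [IRQ0] PC=2: DEC 4 -> ACC=-8 [depth=2]
Event 14 (EXEC): [IRQ0] PC=3: IRET -> resume IRQ0 at PC=2 (depth now 1) [depth=1]
Event 15 (EXEC): [IRQ0] PC=2: DEC 4 -> ACC=-12 [depth=1]
Event 16 (EXEC): [IRQ0] PC=3: IRET -> resume MAIN at PC=1 (depth now 0) [depth=0]
Event 17 (EXEC): [MAIN] PC=1: INC 3 -> ACC=-9 [depth=0]
Event 18 (EXEC): [MAIN] PC=2: DEC 1 -> ACC=-10 [depth=0]
Event 19 (EXEC): [MAIN] PC=3: HALT [depth=0]
Max depth observed: 2

Answer: 2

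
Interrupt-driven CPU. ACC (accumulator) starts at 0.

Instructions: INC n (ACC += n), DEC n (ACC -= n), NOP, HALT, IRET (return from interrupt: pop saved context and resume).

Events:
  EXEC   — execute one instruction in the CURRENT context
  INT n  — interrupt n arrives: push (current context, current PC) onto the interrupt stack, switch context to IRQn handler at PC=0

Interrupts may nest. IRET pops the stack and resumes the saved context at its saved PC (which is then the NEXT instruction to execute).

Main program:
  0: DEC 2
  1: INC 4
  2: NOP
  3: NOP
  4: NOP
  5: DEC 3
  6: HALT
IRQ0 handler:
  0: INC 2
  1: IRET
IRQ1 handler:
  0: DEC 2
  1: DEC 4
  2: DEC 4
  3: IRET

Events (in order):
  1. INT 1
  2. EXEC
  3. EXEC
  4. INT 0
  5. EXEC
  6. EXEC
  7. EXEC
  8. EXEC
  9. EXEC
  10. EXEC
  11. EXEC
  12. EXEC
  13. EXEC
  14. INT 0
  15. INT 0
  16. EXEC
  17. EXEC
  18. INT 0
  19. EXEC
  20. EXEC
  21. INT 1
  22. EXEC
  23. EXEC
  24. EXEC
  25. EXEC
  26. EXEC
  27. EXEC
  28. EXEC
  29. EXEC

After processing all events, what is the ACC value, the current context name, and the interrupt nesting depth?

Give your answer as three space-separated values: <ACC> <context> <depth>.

Event 1 (INT 1): INT 1 arrives: push (MAIN, PC=0), enter IRQ1 at PC=0 (depth now 1)
Event 2 (EXEC): [IRQ1] PC=0: DEC 2 -> ACC=-2
Event 3 (EXEC): [IRQ1] PC=1: DEC 4 -> ACC=-6
Event 4 (INT 0): INT 0 arrives: push (IRQ1, PC=2), enter IRQ0 at PC=0 (depth now 2)
Event 5 (EXEC): [IRQ0] PC=0: INC 2 -> ACC=-4
Event 6 (EXEC): [IRQ0] PC=1: IRET -> resume IRQ1 at PC=2 (depth now 1)
Event 7 (EXEC): [IRQ1] PC=2: DEC 4 -> ACC=-8
Event 8 (EXEC): [IRQ1] PC=3: IRET -> resume MAIN at PC=0 (depth now 0)
Event 9 (EXEC): [MAIN] PC=0: DEC 2 -> ACC=-10
Event 10 (EXEC): [MAIN] PC=1: INC 4 -> ACC=-6
Event 11 (EXEC): [MAIN] PC=2: NOP
Event 12 (EXEC): [MAIN] PC=3: NOP
Event 13 (EXEC): [MAIN] PC=4: NOP
Event 14 (INT 0): INT 0 arrives: push (MAIN, PC=5), enter IRQ0 at PC=0 (depth now 1)
Event 15 (INT 0): INT 0 arrives: push (IRQ0, PC=0), enter IRQ0 at PC=0 (depth now 2)
Event 16 (EXEC): [IRQ0] PC=0: INC 2 -> ACC=-4
Event 17 (EXEC): [IRQ0] PC=1: IRET -> resume IRQ0 at PC=0 (depth now 1)
Event 18 (INT 0): INT 0 arrives: push (IRQ0, PC=0), enter IRQ0 at PC=0 (depth now 2)
Event 19 (EXEC): [IRQ0] PC=0: INC 2 -> ACC=-2
Event 20 (EXEC): [IRQ0] PC=1: IRET -> resume IRQ0 at PC=0 (depth now 1)
Event 21 (INT 1): INT 1 arrives: push (IRQ0, PC=0), enter IRQ1 at PC=0 (depth now 2)
Event 22 (EXEC): [IRQ1] PC=0: DEC 2 -> ACC=-4
Event 23 (EXEC): [IRQ1] PC=1: DEC 4 -> ACC=-8
Event 24 (EXEC): [IRQ1] PC=2: DEC 4 -> ACC=-12
Event 25 (EXEC): [IRQ1] PC=3: IRET -> resume IRQ0 at PC=0 (depth now 1)
Event 26 (EXEC): [IRQ0] PC=0: INC 2 -> ACC=-10
Event 27 (EXEC): [IRQ0] PC=1: IRET -> resume MAIN at PC=5 (depth now 0)
Event 28 (EXEC): [MAIN] PC=5: DEC 3 -> ACC=-13
Event 29 (EXEC): [MAIN] PC=6: HALT

Answer: -13 MAIN 0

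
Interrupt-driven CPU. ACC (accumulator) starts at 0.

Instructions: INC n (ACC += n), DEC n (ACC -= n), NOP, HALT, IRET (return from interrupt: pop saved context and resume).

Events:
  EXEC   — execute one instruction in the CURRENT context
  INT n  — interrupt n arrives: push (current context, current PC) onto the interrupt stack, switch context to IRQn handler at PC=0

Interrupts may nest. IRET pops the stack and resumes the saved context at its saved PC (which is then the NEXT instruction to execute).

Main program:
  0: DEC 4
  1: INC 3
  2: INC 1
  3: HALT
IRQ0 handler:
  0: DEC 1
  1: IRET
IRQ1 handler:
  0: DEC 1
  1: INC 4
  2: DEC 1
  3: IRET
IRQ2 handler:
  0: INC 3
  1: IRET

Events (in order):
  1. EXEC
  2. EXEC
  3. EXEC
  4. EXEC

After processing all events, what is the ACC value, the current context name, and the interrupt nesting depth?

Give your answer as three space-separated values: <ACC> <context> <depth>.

Event 1 (EXEC): [MAIN] PC=0: DEC 4 -> ACC=-4
Event 2 (EXEC): [MAIN] PC=1: INC 3 -> ACC=-1
Event 3 (EXEC): [MAIN] PC=2: INC 1 -> ACC=0
Event 4 (EXEC): [MAIN] PC=3: HALT

Answer: 0 MAIN 0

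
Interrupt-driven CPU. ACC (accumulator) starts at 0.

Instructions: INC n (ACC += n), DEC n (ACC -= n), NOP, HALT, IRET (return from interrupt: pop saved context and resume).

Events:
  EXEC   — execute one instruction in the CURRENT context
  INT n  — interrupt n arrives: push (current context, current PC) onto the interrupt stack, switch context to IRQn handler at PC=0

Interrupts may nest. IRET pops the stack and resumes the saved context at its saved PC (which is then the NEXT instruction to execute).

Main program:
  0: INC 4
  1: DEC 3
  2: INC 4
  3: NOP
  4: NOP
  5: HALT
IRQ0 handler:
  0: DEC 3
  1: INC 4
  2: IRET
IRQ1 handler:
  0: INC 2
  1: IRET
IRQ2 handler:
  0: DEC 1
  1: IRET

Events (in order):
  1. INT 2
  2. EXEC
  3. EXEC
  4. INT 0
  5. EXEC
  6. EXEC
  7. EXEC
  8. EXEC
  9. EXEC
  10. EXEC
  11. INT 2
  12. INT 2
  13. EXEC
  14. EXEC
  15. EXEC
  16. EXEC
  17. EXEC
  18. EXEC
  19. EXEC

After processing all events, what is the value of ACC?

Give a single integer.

Answer: 3

Derivation:
Event 1 (INT 2): INT 2 arrives: push (MAIN, PC=0), enter IRQ2 at PC=0 (depth now 1)
Event 2 (EXEC): [IRQ2] PC=0: DEC 1 -> ACC=-1
Event 3 (EXEC): [IRQ2] PC=1: IRET -> resume MAIN at PC=0 (depth now 0)
Event 4 (INT 0): INT 0 arrives: push (MAIN, PC=0), enter IRQ0 at PC=0 (depth now 1)
Event 5 (EXEC): [IRQ0] PC=0: DEC 3 -> ACC=-4
Event 6 (EXEC): [IRQ0] PC=1: INC 4 -> ACC=0
Event 7 (EXEC): [IRQ0] PC=2: IRET -> resume MAIN at PC=0 (depth now 0)
Event 8 (EXEC): [MAIN] PC=0: INC 4 -> ACC=4
Event 9 (EXEC): [MAIN] PC=1: DEC 3 -> ACC=1
Event 10 (EXEC): [MAIN] PC=2: INC 4 -> ACC=5
Event 11 (INT 2): INT 2 arrives: push (MAIN, PC=3), enter IRQ2 at PC=0 (depth now 1)
Event 12 (INT 2): INT 2 arrives: push (IRQ2, PC=0), enter IRQ2 at PC=0 (depth now 2)
Event 13 (EXEC): [IRQ2] PC=0: DEC 1 -> ACC=4
Event 14 (EXEC): [IRQ2] PC=1: IRET -> resume IRQ2 at PC=0 (depth now 1)
Event 15 (EXEC): [IRQ2] PC=0: DEC 1 -> ACC=3
Event 16 (EXEC): [IRQ2] PC=1: IRET -> resume MAIN at PC=3 (depth now 0)
Event 17 (EXEC): [MAIN] PC=3: NOP
Event 18 (EXEC): [MAIN] PC=4: NOP
Event 19 (EXEC): [MAIN] PC=5: HALT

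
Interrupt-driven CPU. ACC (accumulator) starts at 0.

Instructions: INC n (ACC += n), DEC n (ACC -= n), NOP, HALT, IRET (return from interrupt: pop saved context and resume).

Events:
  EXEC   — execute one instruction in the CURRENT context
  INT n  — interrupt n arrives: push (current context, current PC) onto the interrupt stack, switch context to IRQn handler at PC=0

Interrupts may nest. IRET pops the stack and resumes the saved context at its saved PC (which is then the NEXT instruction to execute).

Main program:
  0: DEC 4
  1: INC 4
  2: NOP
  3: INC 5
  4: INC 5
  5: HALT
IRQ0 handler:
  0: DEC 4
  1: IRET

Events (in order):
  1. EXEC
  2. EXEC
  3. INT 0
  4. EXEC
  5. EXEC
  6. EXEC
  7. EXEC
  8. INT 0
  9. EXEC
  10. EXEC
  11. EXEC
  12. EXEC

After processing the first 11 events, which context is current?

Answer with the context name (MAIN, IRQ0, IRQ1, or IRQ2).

Event 1 (EXEC): [MAIN] PC=0: DEC 4 -> ACC=-4
Event 2 (EXEC): [MAIN] PC=1: INC 4 -> ACC=0
Event 3 (INT 0): INT 0 arrives: push (MAIN, PC=2), enter IRQ0 at PC=0 (depth now 1)
Event 4 (EXEC): [IRQ0] PC=0: DEC 4 -> ACC=-4
Event 5 (EXEC): [IRQ0] PC=1: IRET -> resume MAIN at PC=2 (depth now 0)
Event 6 (EXEC): [MAIN] PC=2: NOP
Event 7 (EXEC): [MAIN] PC=3: INC 5 -> ACC=1
Event 8 (INT 0): INT 0 arrives: push (MAIN, PC=4), enter IRQ0 at PC=0 (depth now 1)
Event 9 (EXEC): [IRQ0] PC=0: DEC 4 -> ACC=-3
Event 10 (EXEC): [IRQ0] PC=1: IRET -> resume MAIN at PC=4 (depth now 0)
Event 11 (EXEC): [MAIN] PC=4: INC 5 -> ACC=2

Answer: MAIN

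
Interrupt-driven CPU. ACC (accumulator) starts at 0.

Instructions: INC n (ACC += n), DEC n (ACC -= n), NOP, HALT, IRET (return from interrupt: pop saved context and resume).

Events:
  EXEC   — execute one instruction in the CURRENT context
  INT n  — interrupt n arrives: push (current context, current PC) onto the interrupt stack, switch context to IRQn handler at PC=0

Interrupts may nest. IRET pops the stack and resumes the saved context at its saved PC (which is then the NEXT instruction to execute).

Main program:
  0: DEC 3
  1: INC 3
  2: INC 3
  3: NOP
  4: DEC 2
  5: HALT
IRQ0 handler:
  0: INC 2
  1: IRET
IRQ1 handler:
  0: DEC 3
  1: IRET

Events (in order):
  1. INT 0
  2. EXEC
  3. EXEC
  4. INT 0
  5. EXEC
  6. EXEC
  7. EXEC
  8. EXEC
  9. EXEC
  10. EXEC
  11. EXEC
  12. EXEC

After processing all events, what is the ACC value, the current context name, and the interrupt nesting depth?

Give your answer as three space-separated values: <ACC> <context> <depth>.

Event 1 (INT 0): INT 0 arrives: push (MAIN, PC=0), enter IRQ0 at PC=0 (depth now 1)
Event 2 (EXEC): [IRQ0] PC=0: INC 2 -> ACC=2
Event 3 (EXEC): [IRQ0] PC=1: IRET -> resume MAIN at PC=0 (depth now 0)
Event 4 (INT 0): INT 0 arrives: push (MAIN, PC=0), enter IRQ0 at PC=0 (depth now 1)
Event 5 (EXEC): [IRQ0] PC=0: INC 2 -> ACC=4
Event 6 (EXEC): [IRQ0] PC=1: IRET -> resume MAIN at PC=0 (depth now 0)
Event 7 (EXEC): [MAIN] PC=0: DEC 3 -> ACC=1
Event 8 (EXEC): [MAIN] PC=1: INC 3 -> ACC=4
Event 9 (EXEC): [MAIN] PC=2: INC 3 -> ACC=7
Event 10 (EXEC): [MAIN] PC=3: NOP
Event 11 (EXEC): [MAIN] PC=4: DEC 2 -> ACC=5
Event 12 (EXEC): [MAIN] PC=5: HALT

Answer: 5 MAIN 0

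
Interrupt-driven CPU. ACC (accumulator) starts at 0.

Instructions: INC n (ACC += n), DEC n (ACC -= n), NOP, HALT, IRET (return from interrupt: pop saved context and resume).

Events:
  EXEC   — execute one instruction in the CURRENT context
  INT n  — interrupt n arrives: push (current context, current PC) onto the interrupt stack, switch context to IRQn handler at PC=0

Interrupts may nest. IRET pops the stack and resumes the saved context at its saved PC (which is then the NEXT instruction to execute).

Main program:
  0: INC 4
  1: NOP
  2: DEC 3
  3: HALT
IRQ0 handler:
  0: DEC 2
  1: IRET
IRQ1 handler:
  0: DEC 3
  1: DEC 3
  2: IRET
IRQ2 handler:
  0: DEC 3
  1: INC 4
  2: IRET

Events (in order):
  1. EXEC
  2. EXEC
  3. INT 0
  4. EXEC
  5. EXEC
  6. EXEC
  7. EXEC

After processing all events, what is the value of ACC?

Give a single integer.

Event 1 (EXEC): [MAIN] PC=0: INC 4 -> ACC=4
Event 2 (EXEC): [MAIN] PC=1: NOP
Event 3 (INT 0): INT 0 arrives: push (MAIN, PC=2), enter IRQ0 at PC=0 (depth now 1)
Event 4 (EXEC): [IRQ0] PC=0: DEC 2 -> ACC=2
Event 5 (EXEC): [IRQ0] PC=1: IRET -> resume MAIN at PC=2 (depth now 0)
Event 6 (EXEC): [MAIN] PC=2: DEC 3 -> ACC=-1
Event 7 (EXEC): [MAIN] PC=3: HALT

Answer: -1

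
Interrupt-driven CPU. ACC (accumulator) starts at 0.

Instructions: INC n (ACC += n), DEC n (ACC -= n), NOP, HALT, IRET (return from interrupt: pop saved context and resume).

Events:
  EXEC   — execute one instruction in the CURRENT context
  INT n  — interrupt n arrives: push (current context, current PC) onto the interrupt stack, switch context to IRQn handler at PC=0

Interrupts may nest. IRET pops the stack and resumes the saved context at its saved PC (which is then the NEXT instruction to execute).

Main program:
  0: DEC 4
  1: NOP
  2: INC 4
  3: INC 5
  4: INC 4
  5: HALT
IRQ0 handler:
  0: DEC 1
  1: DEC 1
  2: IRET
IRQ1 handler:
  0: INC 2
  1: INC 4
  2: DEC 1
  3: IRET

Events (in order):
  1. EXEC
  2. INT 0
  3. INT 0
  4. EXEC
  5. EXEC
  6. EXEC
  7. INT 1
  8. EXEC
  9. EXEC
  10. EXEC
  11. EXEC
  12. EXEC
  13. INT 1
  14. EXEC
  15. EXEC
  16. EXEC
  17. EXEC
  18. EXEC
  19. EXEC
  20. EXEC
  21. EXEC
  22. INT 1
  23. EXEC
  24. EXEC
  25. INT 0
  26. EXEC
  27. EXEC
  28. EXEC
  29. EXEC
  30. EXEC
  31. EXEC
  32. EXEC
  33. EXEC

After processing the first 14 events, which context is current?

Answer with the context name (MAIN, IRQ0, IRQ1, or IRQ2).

Answer: IRQ1

Derivation:
Event 1 (EXEC): [MAIN] PC=0: DEC 4 -> ACC=-4
Event 2 (INT 0): INT 0 arrives: push (MAIN, PC=1), enter IRQ0 at PC=0 (depth now 1)
Event 3 (INT 0): INT 0 arrives: push (IRQ0, PC=0), enter IRQ0 at PC=0 (depth now 2)
Event 4 (EXEC): [IRQ0] PC=0: DEC 1 -> ACC=-5
Event 5 (EXEC): [IRQ0] PC=1: DEC 1 -> ACC=-6
Event 6 (EXEC): [IRQ0] PC=2: IRET -> resume IRQ0 at PC=0 (depth now 1)
Event 7 (INT 1): INT 1 arrives: push (IRQ0, PC=0), enter IRQ1 at PC=0 (depth now 2)
Event 8 (EXEC): [IRQ1] PC=0: INC 2 -> ACC=-4
Event 9 (EXEC): [IRQ1] PC=1: INC 4 -> ACC=0
Event 10 (EXEC): [IRQ1] PC=2: DEC 1 -> ACC=-1
Event 11 (EXEC): [IRQ1] PC=3: IRET -> resume IRQ0 at PC=0 (depth now 1)
Event 12 (EXEC): [IRQ0] PC=0: DEC 1 -> ACC=-2
Event 13 (INT 1): INT 1 arrives: push (IRQ0, PC=1), enter IRQ1 at PC=0 (depth now 2)
Event 14 (EXEC): [IRQ1] PC=0: INC 2 -> ACC=0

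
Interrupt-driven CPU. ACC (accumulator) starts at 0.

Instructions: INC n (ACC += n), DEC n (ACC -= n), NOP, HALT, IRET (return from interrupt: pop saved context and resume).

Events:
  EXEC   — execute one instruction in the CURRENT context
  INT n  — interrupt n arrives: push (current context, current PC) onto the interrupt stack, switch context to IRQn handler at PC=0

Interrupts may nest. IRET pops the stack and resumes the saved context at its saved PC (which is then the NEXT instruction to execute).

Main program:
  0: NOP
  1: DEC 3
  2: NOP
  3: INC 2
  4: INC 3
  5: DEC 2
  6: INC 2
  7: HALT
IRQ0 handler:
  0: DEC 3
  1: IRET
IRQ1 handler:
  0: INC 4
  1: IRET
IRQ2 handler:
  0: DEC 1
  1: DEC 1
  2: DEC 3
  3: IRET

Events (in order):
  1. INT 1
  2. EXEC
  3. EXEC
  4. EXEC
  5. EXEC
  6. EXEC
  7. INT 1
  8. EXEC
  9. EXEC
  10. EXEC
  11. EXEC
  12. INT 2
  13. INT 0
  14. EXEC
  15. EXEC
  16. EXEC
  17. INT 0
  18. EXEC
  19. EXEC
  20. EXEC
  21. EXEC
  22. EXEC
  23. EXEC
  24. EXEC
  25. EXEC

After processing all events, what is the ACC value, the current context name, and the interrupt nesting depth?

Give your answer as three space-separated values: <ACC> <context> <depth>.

Answer: -1 MAIN 0

Derivation:
Event 1 (INT 1): INT 1 arrives: push (MAIN, PC=0), enter IRQ1 at PC=0 (depth now 1)
Event 2 (EXEC): [IRQ1] PC=0: INC 4 -> ACC=4
Event 3 (EXEC): [IRQ1] PC=1: IRET -> resume MAIN at PC=0 (depth now 0)
Event 4 (EXEC): [MAIN] PC=0: NOP
Event 5 (EXEC): [MAIN] PC=1: DEC 3 -> ACC=1
Event 6 (EXEC): [MAIN] PC=2: NOP
Event 7 (INT 1): INT 1 arrives: push (MAIN, PC=3), enter IRQ1 at PC=0 (depth now 1)
Event 8 (EXEC): [IRQ1] PC=0: INC 4 -> ACC=5
Event 9 (EXEC): [IRQ1] PC=1: IRET -> resume MAIN at PC=3 (depth now 0)
Event 10 (EXEC): [MAIN] PC=3: INC 2 -> ACC=7
Event 11 (EXEC): [MAIN] PC=4: INC 3 -> ACC=10
Event 12 (INT 2): INT 2 arrives: push (MAIN, PC=5), enter IRQ2 at PC=0 (depth now 1)
Event 13 (INT 0): INT 0 arrives: push (IRQ2, PC=0), enter IRQ0 at PC=0 (depth now 2)
Event 14 (EXEC): [IRQ0] PC=0: DEC 3 -> ACC=7
Event 15 (EXEC): [IRQ0] PC=1: IRET -> resume IRQ2 at PC=0 (depth now 1)
Event 16 (EXEC): [IRQ2] PC=0: DEC 1 -> ACC=6
Event 17 (INT 0): INT 0 arrives: push (IRQ2, PC=1), enter IRQ0 at PC=0 (depth now 2)
Event 18 (EXEC): [IRQ0] PC=0: DEC 3 -> ACC=3
Event 19 (EXEC): [IRQ0] PC=1: IRET -> resume IRQ2 at PC=1 (depth now 1)
Event 20 (EXEC): [IRQ2] PC=1: DEC 1 -> ACC=2
Event 21 (EXEC): [IRQ2] PC=2: DEC 3 -> ACC=-1
Event 22 (EXEC): [IRQ2] PC=3: IRET -> resume MAIN at PC=5 (depth now 0)
Event 23 (EXEC): [MAIN] PC=5: DEC 2 -> ACC=-3
Event 24 (EXEC): [MAIN] PC=6: INC 2 -> ACC=-1
Event 25 (EXEC): [MAIN] PC=7: HALT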